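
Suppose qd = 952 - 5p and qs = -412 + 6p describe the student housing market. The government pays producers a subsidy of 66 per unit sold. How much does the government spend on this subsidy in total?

Pre-subsidy: 952 - 5p = -412 + 6p gives p* = 124, q* = 332.
With the subsidy, sellers receive ps = pb + 66 for each unit, where pb is the price buyers pay.
Supply in terms of pb becomes qs = -412 + 6(pb + 66) = -16 + 6pb. Setting this equal to demand: 952 - 5pb = -16 + 6pb, so pb = 88.
Sellers receive ps = 88 + 66 = 154; q' = 952 − 5·88 = 512.
Government outlay = subsidy × quantity = 66 × 512 = 33792.

Government cost = 33792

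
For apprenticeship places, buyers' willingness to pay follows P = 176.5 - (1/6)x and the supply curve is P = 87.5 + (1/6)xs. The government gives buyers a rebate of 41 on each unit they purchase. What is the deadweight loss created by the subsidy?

Pre-subsidy: 176.5 - (1/6)x = 87.5 + (1/6)x gives x* = 267 and P* = 132.
With the rebate, buyers effectively pay Pb = Ps − 41, where Ps is the price sellers receive.
On the curves, Pb = 176.5 - (1/6)x and Ps = 87.5 + (1/6)x; the wedge Ps − Pb = 41 gives 87.5 + (1/6)x − (176.5 - (1/6)x) = 41, so x' = 390.
Then Pb = 176.5 − (1/6)·390 = 111.5 and Ps = 87.5 + (1/6)·390 = 152.5.
The subsidy expands output by 390 − 267 = 123 past the efficient level; on those units the gap between marginal cost and willingness to pay runs from 0 up to 41.
DWL = ½ × 41 × 123 = 2521.5.

Deadweight loss = 2521.5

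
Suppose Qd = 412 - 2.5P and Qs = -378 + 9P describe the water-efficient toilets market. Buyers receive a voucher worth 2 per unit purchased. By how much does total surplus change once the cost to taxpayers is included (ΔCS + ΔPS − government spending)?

Net change in total surplus = -90/23

Pre-subsidy: 412 - 2.5P = -378 + 9P gives P* = 1580/23, Q* = 5526/23.
With the rebate, buyers effectively pay Pb = Ps − 2, where Ps is the price sellers receive.
Demand in terms of Ps becomes Qd = 412 − 2.5(Ps − 2) = 417 - 2.5Ps. Setting this equal to supply: 417 - 2.5Ps = -378 + 9Ps, so Ps = 1590/23.
Buyers pay Pb = 1590/23 − 2 = 1544/23; Q' = -378 + 9·(1590/23) = 5616/23.
ΔCS = ½(5526/23 + 5616/23)(1580/23 − 1544/23) = 200556/529; ΔPS = ½(5526/23 + 5616/23)(1590/23 − 1580/23) = 55710/529.
Government spending = 2 × 5616/23 = 11232/23.
Net change = 200556/529 + 55710/529 − 11232/23 = -90/23. The loss equals the DWL triangle ½·2·90/23.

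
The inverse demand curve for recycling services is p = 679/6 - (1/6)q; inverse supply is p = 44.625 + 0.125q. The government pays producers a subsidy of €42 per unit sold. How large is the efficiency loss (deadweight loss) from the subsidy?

Deadweight loss = €3024

Pre-subsidy: 679/6 - (1/6)q = 44.625 + 0.125q gives q* = 235 and p* = 74.
With the subsidy, sellers receive ps = pb + 42 for each unit, where pb is the price buyers pay.
On the curves, pb = 679/6 - (1/6)q and ps = 44.625 + 0.125q; the wedge ps − pb = 42 gives 44.625 + 0.125q − (679/6 - (1/6)q) = 42, so q' = 379.
Then pb = 679/6 − (1/6)·379 = 50 and ps = 44.625 + 0.125·379 = 92.
The subsidy expands output by 379 − 235 = 144 past the efficient level; on those units the gap between marginal cost and willingness to pay runs from 0 up to 42.
DWL = ½ × 42 × 144 = 3024.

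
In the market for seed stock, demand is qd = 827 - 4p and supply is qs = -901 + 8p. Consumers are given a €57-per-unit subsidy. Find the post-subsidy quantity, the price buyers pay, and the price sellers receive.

q' = 403; buyers pay €106; sellers receive €163

Pre-subsidy: 827 - 4p = -901 + 8p gives p* = 144, q* = 251.
With the rebate, buyers effectively pay pb = ps − 57, where ps is the price sellers receive.
Demand in terms of ps becomes qd = 827 − 4(ps − 57) = 1055 - 4ps. Setting this equal to supply: 1055 - 4ps = -901 + 8ps, so ps = 163.
Buyers pay pb = 163 − 57 = 106; q' = -901 + 8·163 = 403.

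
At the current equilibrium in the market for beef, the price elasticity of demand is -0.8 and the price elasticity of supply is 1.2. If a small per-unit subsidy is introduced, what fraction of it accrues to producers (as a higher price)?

Producer share = 0.4

For a small subsidy around the equilibrium, the benefit split depends on the relative slopes, which at a point are proportional to the elasticities.
Buyer share = εs/(εs + |εd|) = 1.2/(1.2 + 0.8) = 0.6; seller share = |εd|/(εs + |εd|) = 0.4.
So producers capture 0.4 of the subsidy.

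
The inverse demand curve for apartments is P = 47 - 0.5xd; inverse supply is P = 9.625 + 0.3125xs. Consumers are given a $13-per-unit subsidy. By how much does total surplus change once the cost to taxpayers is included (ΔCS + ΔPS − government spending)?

Pre-subsidy: 47 - 0.5x = 9.625 + 0.3125x gives x* = 46 and P* = 24.
With the rebate, buyers effectively pay Pb = Ps − 13, where Ps is the price sellers receive.
On the curves, Pb = 47 - 0.5x and Ps = 9.625 + 0.3125x; the wedge Ps − Pb = 13 gives 9.625 + 0.3125x − (47 - 0.5x) = 13, so x' = 62.
Then Pb = 47 − 0.5·62 = 16 and Ps = 9.625 + 0.3125·62 = 29.
ΔCS = ½(46 + 62)(24 − 16) = 432; ΔPS = ½(46 + 62)(29 − 24) = 270.
Government spending = 13 × 62 = 806.
Net change = 432 + 270 − 806 = -104. The loss equals the DWL triangle ½·13·16.

Net change in total surplus = -$104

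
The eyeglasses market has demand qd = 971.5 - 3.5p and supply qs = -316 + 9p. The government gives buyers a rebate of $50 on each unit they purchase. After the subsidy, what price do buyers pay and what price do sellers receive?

Pre-subsidy: 971.5 - 3.5p = -316 + 9p gives p* = 103, q* = 611.
With the rebate, buyers effectively pay pb = ps − 50, where ps is the price sellers receive.
Demand in terms of ps becomes qd = 971.5 − 3.5(ps − 50) = 1146.5 - 3.5ps. Setting this equal to supply: 1146.5 - 3.5ps = -316 + 9ps, so ps = 117.
Buyers pay pb = 117 − 50 = 67; q' = -316 + 9·117 = 737.

Buyers pay $67; sellers receive $117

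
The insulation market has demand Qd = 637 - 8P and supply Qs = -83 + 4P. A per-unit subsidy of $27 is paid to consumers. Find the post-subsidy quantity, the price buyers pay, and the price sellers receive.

Q' = 229; buyers pay $51; sellers receive $78

Pre-subsidy: 637 - 8P = -83 + 4P gives P* = 60, Q* = 157.
With the rebate, buyers effectively pay Pb = Ps − 27, where Ps is the price sellers receive.
Demand in terms of Ps becomes Qd = 637 − 8(Ps − 27) = 853 - 8Ps. Setting this equal to supply: 853 - 8Ps = -83 + 4Ps, so Ps = 78.
Buyers pay Pb = 78 − 27 = 51; Q' = -83 + 4·78 = 229.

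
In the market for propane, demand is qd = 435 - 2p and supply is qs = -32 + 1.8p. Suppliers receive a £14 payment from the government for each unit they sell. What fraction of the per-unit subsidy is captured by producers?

Pre-subsidy: 435 - 2p = -32 + 1.8p gives p* = 2335/19, q* = 3595/19.
With the subsidy, sellers receive ps = pb + 14 for each unit, where pb is the price buyers pay.
Supply in terms of pb becomes qs = -32 + 1.8(pb + 14) = -6.8 + 1.8pb. Setting this equal to demand: 435 - 2pb = -6.8 + 1.8pb, so pb = 2209/19.
Sellers receive ps = 2209/19 + 14 = 2475/19; q' = 435 − 2·(2209/19) = 3847/19.
Buyers' price falls by p* − pb = 2335/19 − 2209/19 = 126/19; sellers' price rises by ps − p* = 2475/19 − 2335/19 = 140/19.
So producers capture (140/19)/14 = 10/19 of each unit of subsidy.

Producer share = 10/19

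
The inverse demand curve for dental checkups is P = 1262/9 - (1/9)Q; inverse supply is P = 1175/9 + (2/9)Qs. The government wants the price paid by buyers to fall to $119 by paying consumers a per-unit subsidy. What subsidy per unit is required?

At a buyer price of 119, quantity demanded is 1262 − 9·119 = 191.
Sellers supply 191 only when they receive Ps = 1175/9 + (2/9)·191 = 173.
s = Ps − Pb = 173 − 119 = 54.

Required subsidy s = $54 per unit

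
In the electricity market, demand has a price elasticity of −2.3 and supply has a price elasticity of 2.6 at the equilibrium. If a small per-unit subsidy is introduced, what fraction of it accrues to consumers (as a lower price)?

Consumer share = 26/49

For a small subsidy around the equilibrium, the benefit split depends on the relative slopes, which at a point are proportional to the elasticities.
Buyer share = εs/(εs + |εd|) = 2.6/(2.6 + 2.3) = 26/49; seller share = |εd|/(εs + |εd|) = 23/49.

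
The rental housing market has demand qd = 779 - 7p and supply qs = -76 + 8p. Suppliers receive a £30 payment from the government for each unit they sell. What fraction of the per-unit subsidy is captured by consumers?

Consumer share = 8/15

Pre-subsidy: 779 - 7p = -76 + 8p gives p* = 57, q* = 380.
With the subsidy, sellers receive ps = pb + 30 for each unit, where pb is the price buyers pay.
Supply in terms of pb becomes qs = -76 + 8(pb + 30) = 164 + 8pb. Setting this equal to demand: 779 - 7pb = 164 + 8pb, so pb = 41.
Sellers receive ps = 41 + 30 = 71; q' = 779 − 7·41 = 492.
Buyers' price falls by p* − pb = 57 − 41 = 16; sellers' price rises by ps − p* = 71 − 57 = 14.
So consumers capture 16/30 = 8/15 of each unit of subsidy.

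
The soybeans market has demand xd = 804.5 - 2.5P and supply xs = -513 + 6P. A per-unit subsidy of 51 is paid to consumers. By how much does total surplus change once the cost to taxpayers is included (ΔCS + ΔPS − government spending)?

Pre-subsidy: 804.5 - 2.5P = -513 + 6P gives P* = 155, x* = 417.
With the rebate, buyers effectively pay Pb = Ps − 51, where Ps is the price sellers receive.
Demand in terms of Ps becomes xd = 804.5 − 2.5(Ps − 51) = 932 - 2.5Ps. Setting this equal to supply: 932 - 2.5Ps = -513 + 6Ps, so Ps = 170.
Buyers pay Pb = 170 − 51 = 119; x' = -513 + 6·170 = 507.
ΔCS = ½(417 + 507)(155 − 119) = 16632; ΔPS = ½(417 + 507)(170 − 155) = 6930.
Government spending = 51 × 507 = 25857.
Net change = 16632 + 6930 − 25857 = -2295. The loss equals the DWL triangle ½·51·90.

Net change in total surplus = -2295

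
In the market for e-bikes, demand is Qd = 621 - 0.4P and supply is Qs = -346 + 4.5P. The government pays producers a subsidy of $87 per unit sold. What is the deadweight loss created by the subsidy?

Pre-subsidy: 621 - 0.4P = -346 + 4.5P gives P* = 9670/49, Q* = 26561/49.
With the subsidy, sellers receive Ps = Pb + 87 for each unit, where Pb is the price buyers pay.
Supply in terms of Pb becomes Qs = -346 + 4.5(Pb + 87) = 45.5 + 4.5Pb. Setting this equal to demand: 621 - 0.4Pb = 45.5 + 4.5Pb, so Pb = 5755/49.
Sellers receive Ps = 5755/49 + 87 = 10018/49; Q' = 621 − 0.4·(5755/49) = 28127/49.
The subsidy expands output by 28127/49 − 26561/49 = 1566/49 past the efficient level; on those units the gap between marginal cost and willingness to pay runs from 0 up to 87.
DWL = ½ × 87 × 1566/49 = 68121/49.

Deadweight loss = 68121/49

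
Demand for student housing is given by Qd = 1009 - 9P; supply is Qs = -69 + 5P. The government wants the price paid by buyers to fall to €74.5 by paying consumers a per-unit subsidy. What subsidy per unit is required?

At a buyer price of 74.5, quantity demanded is 1009 − 9·74.5 = 338.5.
Sellers supply 338.5 only when they receive Ps with -69 + 5·Ps = 338.5, i.e. Ps = 81.5.
s = Ps − Pb = 81.5 − 74.5 = 7.

Required subsidy s = €7 per unit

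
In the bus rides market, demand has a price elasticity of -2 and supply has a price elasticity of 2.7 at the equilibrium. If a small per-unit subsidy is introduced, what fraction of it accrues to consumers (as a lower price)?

Consumer share = 27/47

For a small subsidy around the equilibrium, the benefit split depends on the relative slopes, which at a point are proportional to the elasticities.
Buyer share = εs/(εs + |εd|) = 2.7/(2.7 + 2) = 27/47; seller share = |εd|/(εs + |εd|) = 20/47.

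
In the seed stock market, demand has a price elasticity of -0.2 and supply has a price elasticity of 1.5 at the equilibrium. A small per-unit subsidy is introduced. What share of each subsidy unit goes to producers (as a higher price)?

Producer share = 2/17

For a small subsidy around the equilibrium, the benefit split depends on the relative slopes, which at a point are proportional to the elasticities.
Buyer share = εs/(εs + |εd|) = 1.5/(1.5 + 0.2) = 15/17; seller share = |εd|/(εs + |εd|) = 2/17.
So producers capture 2/17 of the subsidy.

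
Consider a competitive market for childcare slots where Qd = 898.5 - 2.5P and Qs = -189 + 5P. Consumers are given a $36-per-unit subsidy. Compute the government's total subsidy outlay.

Pre-subsidy: 898.5 - 2.5P = -189 + 5P gives P* = 145, Q* = 536.
With the rebate, buyers effectively pay Pb = Ps − 36, where Ps is the price sellers receive.
Demand in terms of Ps becomes Qd = 898.5 − 2.5(Ps − 36) = 988.5 - 2.5Ps. Setting this equal to supply: 988.5 - 2.5Ps = -189 + 5Ps, so Ps = 157.
Buyers pay Pb = 157 − 36 = 121; Q' = -189 + 5·157 = 596.
Government outlay = subsidy × quantity = 36 × 596 = 21456.

Government cost = $21456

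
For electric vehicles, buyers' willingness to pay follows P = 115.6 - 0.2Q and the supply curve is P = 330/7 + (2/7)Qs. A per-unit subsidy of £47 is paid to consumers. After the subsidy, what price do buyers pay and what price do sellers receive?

Buyers pay 1157/17; sellers receive 1956/17

Pre-subsidy: 115.6 - 0.2Q = 330/7 + (2/7)Q gives Q* = 2396/17 and P* = 1486/17.
With the rebate, buyers effectively pay Pb = Ps − 47, where Ps is the price sellers receive.
On the curves, Pb = 115.6 - 0.2Q and Ps = 330/7 + (2/7)Q; the wedge Ps − Pb = 47 gives 330/7 + (2/7)Q − (115.6 - 0.2Q) = 47, so Q' = 4041/17.
Then Pb = 115.6 − 0.2·(4041/17) = 1157/17 and Ps = 330/7 + (2/7)·(4041/17) = 1956/17.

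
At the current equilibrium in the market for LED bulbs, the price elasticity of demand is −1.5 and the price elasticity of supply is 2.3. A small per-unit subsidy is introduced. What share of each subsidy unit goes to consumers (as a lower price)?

For a small subsidy around the equilibrium, the benefit split depends on the relative slopes, which at a point are proportional to the elasticities.
Buyer share = εs/(εs + |εd|) = 2.3/(2.3 + 1.5) = 23/38; seller share = |εd|/(εs + |εd|) = 15/38.

Consumer share = 23/38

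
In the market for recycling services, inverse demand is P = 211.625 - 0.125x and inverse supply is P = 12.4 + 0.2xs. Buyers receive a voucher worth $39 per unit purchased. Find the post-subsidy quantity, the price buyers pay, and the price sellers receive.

Pre-subsidy: 211.625 - 0.125x = 12.4 + 0.2x gives x* = 613 and P* = 135.
With the rebate, buyers effectively pay Pb = Ps − 39, where Ps is the price sellers receive.
On the curves, Pb = 211.625 - 0.125x and Ps = 12.4 + 0.2x; the wedge Ps − Pb = 39 gives 12.4 + 0.2x − (211.625 - 0.125x) = 39, so x' = 733.
Then Pb = 211.625 − 0.125·733 = 120 and Ps = 12.4 + 0.2·733 = 159.

x' = 733; buyers pay $120; sellers receive $159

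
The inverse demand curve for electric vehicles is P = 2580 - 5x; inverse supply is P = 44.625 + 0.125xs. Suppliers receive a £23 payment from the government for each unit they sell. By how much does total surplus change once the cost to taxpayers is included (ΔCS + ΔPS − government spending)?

Net change in total surplus = -2116/41

Pre-subsidy: 2580 - 5x = 44.625 + 0.125x gives x* = 20283/41 and P* = 4365/41.
With the subsidy, sellers receive Ps = Pb + 23 for each unit, where Pb is the price buyers pay.
On the curves, Pb = 2580 - 5x and Ps = 44.625 + 0.125x; the wedge Ps − Pb = 23 gives 44.625 + 0.125x − (2580 - 5x) = 23, so x' = 20467/41.
Then Pb = 2580 − 5·(20467/41) = 3445/41 and Ps = 44.625 + 0.125·(20467/41) = 4388/41.
ΔCS = ½(20283/41 + 20467/41)(4365/41 − 3445/41) = 18745000/1681; ΔPS = ½(20283/41 + 20467/41)(4388/41 − 4365/41) = 468625/1681.
Government spending = 23 × 20467/41 = 470741/41.
Net change = 18745000/1681 + 468625/1681 − 470741/41 = -2116/41. The loss equals the DWL triangle ½·23·184/41.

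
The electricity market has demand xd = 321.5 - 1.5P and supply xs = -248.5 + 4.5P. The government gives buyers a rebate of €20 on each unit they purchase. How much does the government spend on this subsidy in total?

Government cost = €4030

Pre-subsidy: 321.5 - 1.5P = -248.5 + 4.5P gives P* = 95, x* = 179.
With the rebate, buyers effectively pay Pb = Ps − 20, where Ps is the price sellers receive.
Demand in terms of Ps becomes xd = 321.5 − 1.5(Ps − 20) = 351.5 - 1.5Ps. Setting this equal to supply: 351.5 - 1.5Ps = -248.5 + 4.5Ps, so Ps = 100.
Buyers pay Pb = 100 − 20 = 80; x' = -248.5 + 4.5·100 = 201.5.
Government outlay = subsidy × quantity = 20 × 201.5 = 4030.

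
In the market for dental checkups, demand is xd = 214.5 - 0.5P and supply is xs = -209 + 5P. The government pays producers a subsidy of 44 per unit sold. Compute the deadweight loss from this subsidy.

Pre-subsidy: 214.5 - 0.5P = -209 + 5P gives P* = 77, x* = 176.
With the subsidy, sellers receive Ps = Pb + 44 for each unit, where Pb is the price buyers pay.
Supply in terms of Pb becomes xs = -209 + 5(Pb + 44) = 11 + 5Pb. Setting this equal to demand: 214.5 - 0.5Pb = 11 + 5Pb, so Pb = 37.
Sellers receive Ps = 37 + 44 = 81; x' = 214.5 − 0.5·37 = 196.
The subsidy expands output by 196 − 176 = 20 past the efficient level; on those units the gap between marginal cost and willingness to pay runs from 0 up to 44.
DWL = ½ × 44 × 20 = 440.

Deadweight loss = 440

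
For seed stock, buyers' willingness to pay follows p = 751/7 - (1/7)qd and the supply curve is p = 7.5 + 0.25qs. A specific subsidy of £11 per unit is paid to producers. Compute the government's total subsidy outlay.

Pre-subsidy: 751/7 - (1/7)q = 7.5 + 0.25q gives q* = 254 and p* = 71.
With the subsidy, sellers receive ps = pb + 11 for each unit, where pb is the price buyers pay.
On the curves, pb = 751/7 - (1/7)q and ps = 7.5 + 0.25q; the wedge ps − pb = 11 gives 7.5 + 0.25q − (751/7 - (1/7)q) = 11, so q' = 282.
Then pb = 751/7 − (1/7)·282 = 67 and ps = 7.5 + 0.25·282 = 78.
Government outlay = subsidy × quantity = 11 × 282 = 3102.

Government cost = £3102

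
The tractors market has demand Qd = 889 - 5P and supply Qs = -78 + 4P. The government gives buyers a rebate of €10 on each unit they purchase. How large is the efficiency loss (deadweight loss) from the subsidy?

Deadweight loss = 1000/9

Pre-subsidy: 889 - 5P = -78 + 4P gives P* = 967/9, Q* = 3166/9.
With the rebate, buyers effectively pay Pb = Ps − 10, where Ps is the price sellers receive.
Demand in terms of Ps becomes Qd = 889 − 5(Ps − 10) = 939 - 5Ps. Setting this equal to supply: 939 - 5Ps = -78 + 4Ps, so Ps = 113.
Buyers pay Pb = 113 − 10 = 103; Q' = -78 + 4·113 = 374.
The subsidy expands output by 374 − 3166/9 = 200/9 past the efficient level; on those units the gap between marginal cost and willingness to pay runs from 0 up to 10.
DWL = ½ × 10 × 200/9 = 1000/9.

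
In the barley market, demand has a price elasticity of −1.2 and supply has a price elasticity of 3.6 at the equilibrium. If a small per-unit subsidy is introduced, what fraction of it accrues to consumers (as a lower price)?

Consumer share = 0.75

For a small subsidy around the equilibrium, the benefit split depends on the relative slopes, which at a point are proportional to the elasticities.
Buyer share = εs/(εs + |εd|) = 3.6/(3.6 + 1.2) = 0.75; seller share = |εd|/(εs + |εd|) = 0.25.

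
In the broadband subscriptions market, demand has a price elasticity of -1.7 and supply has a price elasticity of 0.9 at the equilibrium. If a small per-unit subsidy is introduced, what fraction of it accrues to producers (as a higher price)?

For a small subsidy around the equilibrium, the benefit split depends on the relative slopes, which at a point are proportional to the elasticities.
Buyer share = εs/(εs + |εd|) = 0.9/(0.9 + 1.7) = 9/26; seller share = |εd|/(εs + |εd|) = 17/26.
So producers capture 17/26 of the subsidy.

Producer share = 17/26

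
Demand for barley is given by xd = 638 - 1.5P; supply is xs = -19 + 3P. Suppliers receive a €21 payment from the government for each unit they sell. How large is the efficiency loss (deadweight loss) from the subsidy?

Pre-subsidy: 638 - 1.5P = -19 + 3P gives P* = 146, x* = 419.
With the subsidy, sellers receive Ps = Pb + 21 for each unit, where Pb is the price buyers pay.
Supply in terms of Pb becomes xs = -19 + 3(Pb + 21) = 44 + 3Pb. Setting this equal to demand: 638 - 1.5Pb = 44 + 3Pb, so Pb = 132.
Sellers receive Ps = 132 + 21 = 153; x' = 638 − 1.5·132 = 440.
The subsidy expands output by 440 − 419 = 21 past the efficient level; on those units the gap between marginal cost and willingness to pay runs from 0 up to 21.
DWL = ½ × 21 × 21 = 220.5.

Deadweight loss = €220.5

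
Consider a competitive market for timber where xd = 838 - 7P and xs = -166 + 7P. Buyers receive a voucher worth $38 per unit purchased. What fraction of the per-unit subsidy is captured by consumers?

Pre-subsidy: 838 - 7P = -166 + 7P gives P* = 502/7, x* = 336.
With the rebate, buyers effectively pay Pb = Ps − 38, where Ps is the price sellers receive.
Demand in terms of Ps becomes xd = 838 − 7(Ps − 38) = 1104 - 7Ps. Setting this equal to supply: 1104 - 7Ps = -166 + 7Ps, so Ps = 635/7.
Buyers pay Pb = 635/7 − 38 = 369/7; x' = -166 + 7·(635/7) = 469.
Buyers' price falls by P* − Pb = 502/7 − 369/7 = 19; sellers' price rises by Ps − P* = 635/7 − 502/7 = 19.
So consumers capture 19/38 = 0.5 of each unit of subsidy.

Consumer share = 0.5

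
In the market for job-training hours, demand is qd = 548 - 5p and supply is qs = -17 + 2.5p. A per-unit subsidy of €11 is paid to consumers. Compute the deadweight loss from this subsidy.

Deadweight loss = 605/6

Pre-subsidy: 548 - 5p = -17 + 2.5p gives p* = 226/3, q* = 514/3.
With the rebate, buyers effectively pay pb = ps − 11, where ps is the price sellers receive.
Demand in terms of ps becomes qd = 548 − 5(ps − 11) = 603 - 5ps. Setting this equal to supply: 603 - 5ps = -17 + 2.5ps, so ps = 248/3.
Buyers pay pb = 248/3 − 11 = 215/3; q' = -17 + 2.5·(248/3) = 569/3.
The subsidy expands output by 569/3 − 514/3 = 55/3 past the efficient level; on those units the gap between marginal cost and willingness to pay runs from 0 up to 11.
DWL = ½ × 11 × 55/3 = 605/6.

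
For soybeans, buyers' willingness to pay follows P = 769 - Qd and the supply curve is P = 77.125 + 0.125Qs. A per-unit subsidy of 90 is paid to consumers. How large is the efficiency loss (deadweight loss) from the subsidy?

Pre-subsidy: 769 - Q = 77.125 + 0.125Q gives Q* = 615 and P* = 154.
With the rebate, buyers effectively pay Pb = Ps − 90, where Ps is the price sellers receive.
On the curves, Pb = 769 - Q and Ps = 77.125 + 0.125Q; the wedge Ps − Pb = 90 gives 77.125 + 0.125Q − (769 - Q) = 90, so Q' = 695.
Then Pb = 769 − 1·695 = 74 and Ps = 77.125 + 0.125·695 = 164.
The subsidy expands output by 695 − 615 = 80 past the efficient level; on those units the gap between marginal cost and willingness to pay runs from 0 up to 90.
DWL = ½ × 90 × 80 = 3600.

Deadweight loss = 3600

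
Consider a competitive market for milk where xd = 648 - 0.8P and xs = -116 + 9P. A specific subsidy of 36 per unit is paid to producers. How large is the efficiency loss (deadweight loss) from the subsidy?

Deadweight loss = 23328/49

Pre-subsidy: 648 - 0.8P = -116 + 9P gives P* = 3820/49, x* = 28696/49.
With the subsidy, sellers receive Ps = Pb + 36 for each unit, where Pb is the price buyers pay.
Supply in terms of Pb becomes xs = -116 + 9(Pb + 36) = 208 + 9Pb. Setting this equal to demand: 648 - 0.8Pb = 208 + 9Pb, so Pb = 2200/49.
Sellers receive Ps = 2200/49 + 36 = 3964/49; x' = 648 − 0.8·(2200/49) = 29992/49.
The subsidy expands output by 29992/49 − 28696/49 = 1296/49 past the efficient level; on those units the gap between marginal cost and willingness to pay runs from 0 up to 36.
DWL = ½ × 36 × 1296/49 = 23328/49.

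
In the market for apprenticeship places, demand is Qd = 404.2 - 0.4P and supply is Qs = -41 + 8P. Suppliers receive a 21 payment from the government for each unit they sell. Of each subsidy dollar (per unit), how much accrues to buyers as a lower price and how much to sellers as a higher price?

Pre-subsidy: 404.2 - 0.4P = -41 + 8P gives P* = 53, Q* = 383.
With the subsidy, sellers receive Ps = Pb + 21 for each unit, where Pb is the price buyers pay.
Supply in terms of Pb becomes Qs = -41 + 8(Pb + 21) = 127 + 8Pb. Setting this equal to demand: 404.2 - 0.4Pb = 127 + 8Pb, so Pb = 33.
Sellers receive Ps = 33 + 21 = 54; Q' = 404.2 − 0.4·33 = 391.
Buyers' price falls by P* − Pb = 53 − 33 = 20; sellers' price rises by Ps − P* = 54 − 53 = 1.

Buyers gain 20 per unit; sellers gain 1 per unit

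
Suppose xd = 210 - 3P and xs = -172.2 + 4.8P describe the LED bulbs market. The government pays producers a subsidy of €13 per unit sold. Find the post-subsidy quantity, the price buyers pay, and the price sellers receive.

x' = 87; buyers pay €41; sellers receive €54

Pre-subsidy: 210 - 3P = -172.2 + 4.8P gives P* = 49, x* = 63.
With the subsidy, sellers receive Ps = Pb + 13 for each unit, where Pb is the price buyers pay.
Supply in terms of Pb becomes xs = -172.2 + 4.8(Pb + 13) = -109.8 + 4.8Pb. Setting this equal to demand: 210 - 3Pb = -109.8 + 4.8Pb, so Pb = 41.
Sellers receive Ps = 41 + 13 = 54; x' = 210 − 3·41 = 87.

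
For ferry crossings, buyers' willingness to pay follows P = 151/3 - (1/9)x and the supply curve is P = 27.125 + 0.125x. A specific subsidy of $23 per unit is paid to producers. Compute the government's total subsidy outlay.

Pre-subsidy: 151/3 - (1/9)x = 27.125 + 0.125x gives x* = 1671/17 and P* = 670/17.
With the subsidy, sellers receive Ps = Pb + 23 for each unit, where Pb is the price buyers pay.
On the curves, Pb = 151/3 - (1/9)x and Ps = 27.125 + 0.125x; the wedge Ps − Pb = 23 gives 27.125 + 0.125x − (151/3 - (1/9)x) = 23, so x' = 3327/17.
Then Pb = 151/3 − (1/9)·(3327/17) = 486/17 and Ps = 27.125 + 0.125·(3327/17) = 877/17.
Government outlay = subsidy × quantity = 23 × 3327/17 = 76521/17.

Government cost = 76521/17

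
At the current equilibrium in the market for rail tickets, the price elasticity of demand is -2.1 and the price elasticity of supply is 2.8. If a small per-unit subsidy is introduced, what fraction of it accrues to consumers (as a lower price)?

For a small subsidy around the equilibrium, the benefit split depends on the relative slopes, which at a point are proportional to the elasticities.
Buyer share = εs/(εs + |εd|) = 2.8/(2.8 + 2.1) = 4/7; seller share = |εd|/(εs + |εd|) = 3/7.

Consumer share = 4/7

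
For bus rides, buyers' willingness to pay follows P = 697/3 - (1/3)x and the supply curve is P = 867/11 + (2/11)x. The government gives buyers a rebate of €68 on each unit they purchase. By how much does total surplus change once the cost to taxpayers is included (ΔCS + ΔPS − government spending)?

Net change in total surplus = -€4488

Pre-subsidy: 697/3 - (1/3)x = 867/11 + (2/11)x gives x* = 298 and P* = 133.
With the rebate, buyers effectively pay Pb = Ps − 68, where Ps is the price sellers receive.
On the curves, Pb = 697/3 - (1/3)x and Ps = 867/11 + (2/11)x; the wedge Ps − Pb = 68 gives 867/11 + (2/11)x − (697/3 - (1/3)x) = 68, so x' = 430.
Then Pb = 697/3 − (1/3)·430 = 89 and Ps = 867/11 + (2/11)·430 = 157.
ΔCS = ½(298 + 430)(133 − 89) = 16016; ΔPS = ½(298 + 430)(157 − 133) = 8736.
Government spending = 68 × 430 = 29240.
Net change = 16016 + 8736 − 29240 = -4488. The loss equals the DWL triangle ½·68·132.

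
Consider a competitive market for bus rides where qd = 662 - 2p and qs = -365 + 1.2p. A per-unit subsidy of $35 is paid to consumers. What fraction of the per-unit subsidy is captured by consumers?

Pre-subsidy: 662 - 2p = -365 + 1.2p gives p* = 320.9375, q* = 20.125.
With the rebate, buyers effectively pay pb = ps − 35, where ps is the price sellers receive.
Demand in terms of ps becomes qd = 662 − 2(ps − 35) = 732 - 2ps. Setting this equal to supply: 732 - 2ps = -365 + 1.2ps, so ps = 342.8125.
Buyers pay pb = 342.8125 − 35 = 307.8125; q' = -365 + 1.2·342.8125 = 46.375.
Buyers' price falls by p* − pb = 320.9375 − 307.8125 = 13.125; sellers' price rises by ps − p* = 342.8125 − 320.9375 = 21.875.
So consumers capture 13.125/35 = 0.375 of each unit of subsidy.

Consumer share = 0.375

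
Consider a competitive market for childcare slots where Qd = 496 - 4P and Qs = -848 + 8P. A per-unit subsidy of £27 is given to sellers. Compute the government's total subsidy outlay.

Government cost = £3240

Pre-subsidy: 496 - 4P = -848 + 8P gives P* = 112, Q* = 48.
With the subsidy, sellers receive Ps = Pb + 27 for each unit, where Pb is the price buyers pay.
Supply in terms of Pb becomes Qs = -848 + 8(Pb + 27) = -632 + 8Pb. Setting this equal to demand: 496 - 4Pb = -632 + 8Pb, so Pb = 94.
Sellers receive Ps = 94 + 27 = 121; Q' = 496 − 4·94 = 120.
Government outlay = subsidy × quantity = 27 × 120 = 3240.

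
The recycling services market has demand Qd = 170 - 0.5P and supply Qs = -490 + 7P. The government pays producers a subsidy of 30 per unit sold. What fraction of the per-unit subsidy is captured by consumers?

Consumer share = 14/15

Pre-subsidy: 170 - 0.5P = -490 + 7P gives P* = 88, Q* = 126.
With the subsidy, sellers receive Ps = Pb + 30 for each unit, where Pb is the price buyers pay.
Supply in terms of Pb becomes Qs = -490 + 7(Pb + 30) = -280 + 7Pb. Setting this equal to demand: 170 - 0.5Pb = -280 + 7Pb, so Pb = 60.
Sellers receive Ps = 60 + 30 = 90; Q' = 170 − 0.5·60 = 140.
Buyers' price falls by P* − Pb = 88 − 60 = 28; sellers' price rises by Ps − P* = 90 − 88 = 2.
So consumers capture 28/30 = 14/15 of each unit of subsidy.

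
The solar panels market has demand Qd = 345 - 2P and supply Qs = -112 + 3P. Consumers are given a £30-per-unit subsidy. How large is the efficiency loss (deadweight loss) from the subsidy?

Pre-subsidy: 345 - 2P = -112 + 3P gives P* = 91.4, Q* = 162.2.
With the rebate, buyers effectively pay Pb = Ps − 30, where Ps is the price sellers receive.
Demand in terms of Ps becomes Qd = 345 − 2(Ps − 30) = 405 - 2Ps. Setting this equal to supply: 405 - 2Ps = -112 + 3Ps, so Ps = 103.4.
Buyers pay Pb = 103.4 − 30 = 73.4; Q' = -112 + 3·103.4 = 198.2.
The subsidy expands output by 198.2 − 162.2 = 36 past the efficient level; on those units the gap between marginal cost and willingness to pay runs from 0 up to 30.
DWL = ½ × 30 × 36 = 540.

Deadweight loss = £540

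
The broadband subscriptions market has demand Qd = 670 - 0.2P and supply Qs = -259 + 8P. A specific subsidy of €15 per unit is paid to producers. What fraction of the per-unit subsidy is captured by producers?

Pre-subsidy: 670 - 0.2P = -259 + 8P gives P* = 4645/41, Q* = 26541/41.
With the subsidy, sellers receive Ps = Pb + 15 for each unit, where Pb is the price buyers pay.
Supply in terms of Pb becomes Qs = -259 + 8(Pb + 15) = -139 + 8Pb. Setting this equal to demand: 670 - 0.2Pb = -139 + 8Pb, so Pb = 4045/41.
Sellers receive Ps = 4045/41 + 15 = 4660/41; Q' = 670 − 0.2·(4045/41) = 26661/41.
Buyers' price falls by P* − Pb = 4645/41 − 4045/41 = 600/41; sellers' price rises by Ps − P* = 4660/41 − 4645/41 = 15/41.
So producers capture (15/41)/15 = 1/41 of each unit of subsidy.

Producer share = 1/41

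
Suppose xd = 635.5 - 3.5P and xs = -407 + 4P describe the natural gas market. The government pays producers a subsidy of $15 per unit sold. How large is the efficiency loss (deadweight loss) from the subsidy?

Pre-subsidy: 635.5 - 3.5P = -407 + 4P gives P* = 139, x* = 149.
With the subsidy, sellers receive Ps = Pb + 15 for each unit, where Pb is the price buyers pay.
Supply in terms of Pb becomes xs = -407 + 4(Pb + 15) = -347 + 4Pb. Setting this equal to demand: 635.5 - 3.5Pb = -347 + 4Pb, so Pb = 131.
Sellers receive Ps = 131 + 15 = 146; x' = 635.5 − 3.5·131 = 177.
The subsidy expands output by 177 − 149 = 28 past the efficient level; on those units the gap between marginal cost and willingness to pay runs from 0 up to 15.
DWL = ½ × 15 × 28 = 210.

Deadweight loss = $210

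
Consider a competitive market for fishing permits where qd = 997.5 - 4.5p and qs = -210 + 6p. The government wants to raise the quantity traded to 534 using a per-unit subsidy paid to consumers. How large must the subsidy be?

At q = 534, invert demand for the buyer price: pb = (997.5 − 534)/4.5 = 103; invert supply for the seller price: ps = (534 − (-210))/6 = 124.
The subsidy must fill the gap: s = ps − pb = 124 − 103 = 21.

Required subsidy s = 21 per unit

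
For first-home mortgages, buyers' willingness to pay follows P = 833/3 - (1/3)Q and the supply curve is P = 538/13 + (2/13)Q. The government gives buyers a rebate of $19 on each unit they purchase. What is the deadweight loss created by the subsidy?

Pre-subsidy: 833/3 - (1/3)Q = 538/13 + (2/13)Q gives Q* = 485 and P* = 116.
With the rebate, buyers effectively pay Pb = Ps − 19, where Ps is the price sellers receive.
On the curves, Pb = 833/3 - (1/3)Q and Ps = 538/13 + (2/13)Q; the wedge Ps − Pb = 19 gives 538/13 + (2/13)Q − (833/3 - (1/3)Q) = 19, so Q' = 524.
Then Pb = 833/3 − (1/3)·524 = 103 and Ps = 538/13 + (2/13)·524 = 122.
The subsidy expands output by 524 − 485 = 39 past the efficient level; on those units the gap between marginal cost and willingness to pay runs from 0 up to 19.
DWL = ½ × 19 × 39 = 370.5.

Deadweight loss = $370.5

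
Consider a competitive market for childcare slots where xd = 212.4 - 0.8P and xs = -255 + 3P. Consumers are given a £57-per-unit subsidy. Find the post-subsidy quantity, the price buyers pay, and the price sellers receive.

Pre-subsidy: 212.4 - 0.8P = -255 + 3P gives P* = 123, x* = 114.
With the rebate, buyers effectively pay Pb = Ps − 57, where Ps is the price sellers receive.
Demand in terms of Ps becomes xd = 212.4 − 0.8(Ps − 57) = 258 - 0.8Ps. Setting this equal to supply: 258 - 0.8Ps = -255 + 3Ps, so Ps = 135.
Buyers pay Pb = 135 − 57 = 78; x' = -255 + 3·135 = 150.

x' = 150; buyers pay £78; sellers receive £135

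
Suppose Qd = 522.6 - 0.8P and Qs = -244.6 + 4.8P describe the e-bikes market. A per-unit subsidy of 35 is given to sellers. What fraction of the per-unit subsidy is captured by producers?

Producer share = 1/7

Pre-subsidy: 522.6 - 0.8P = -244.6 + 4.8P gives P* = 137, Q* = 413.
With the subsidy, sellers receive Ps = Pb + 35 for each unit, where Pb is the price buyers pay.
Supply in terms of Pb becomes Qs = -244.6 + 4.8(Pb + 35) = -76.6 + 4.8Pb. Setting this equal to demand: 522.6 - 0.8Pb = -76.6 + 4.8Pb, so Pb = 107.
Sellers receive Ps = 107 + 35 = 142; Q' = 522.6 − 0.8·107 = 437.
Buyers' price falls by P* − Pb = 137 − 107 = 30; sellers' price rises by Ps − P* = 142 − 137 = 5.
So producers capture 5/35 = 1/7 of each unit of subsidy.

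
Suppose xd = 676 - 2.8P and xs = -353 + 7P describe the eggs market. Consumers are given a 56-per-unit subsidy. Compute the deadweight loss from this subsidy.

Pre-subsidy: 676 - 2.8P = -353 + 7P gives P* = 105, x* = 382.
With the rebate, buyers effectively pay Pb = Ps − 56, where Ps is the price sellers receive.
Demand in terms of Ps becomes xd = 676 − 2.8(Ps − 56) = 832.8 - 2.8Ps. Setting this equal to supply: 832.8 - 2.8Ps = -353 + 7Ps, so Ps = 121.
Buyers pay Pb = 121 − 56 = 65; x' = -353 + 7·121 = 494.
The subsidy expands output by 494 − 382 = 112 past the efficient level; on those units the gap between marginal cost and willingness to pay runs from 0 up to 56.
DWL = ½ × 56 × 112 = 3136.

Deadweight loss = 3136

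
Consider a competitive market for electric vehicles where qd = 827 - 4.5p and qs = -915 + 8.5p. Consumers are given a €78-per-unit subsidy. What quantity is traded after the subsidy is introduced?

Pre-subsidy: 827 - 4.5p = -915 + 8.5p gives p* = 134, q* = 224.
With the rebate, buyers effectively pay pb = ps − 78, where ps is the price sellers receive.
Demand in terms of ps becomes qd = 827 − 4.5(ps − 78) = 1178 - 4.5ps. Setting this equal to supply: 1178 - 4.5ps = -915 + 8.5ps, so ps = 161.
Buyers pay pb = 161 − 78 = 83; q' = -915 + 8.5·161 = 453.5.

q' = 453.5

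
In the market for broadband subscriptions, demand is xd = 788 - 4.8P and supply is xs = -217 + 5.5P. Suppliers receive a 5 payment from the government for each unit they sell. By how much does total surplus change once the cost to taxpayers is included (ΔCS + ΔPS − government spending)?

Pre-subsidy: 788 - 4.8P = -217 + 5.5P gives P* = 10050/103, x* = 32924/103.
With the subsidy, sellers receive Ps = Pb + 5 for each unit, where Pb is the price buyers pay.
Supply in terms of Pb becomes xs = -217 + 5.5(Pb + 5) = -189.5 + 5.5Pb. Setting this equal to demand: 788 - 4.8Pb = -189.5 + 5.5Pb, so Pb = 9775/103.
Sellers receive Ps = 9775/103 + 5 = 10290/103; x' = 788 − 4.8·(9775/103) = 34244/103.
ΔCS = ½(32924/103 + 34244/103)(10050/103 − 9775/103) = 9235600/10609; ΔPS = ½(32924/103 + 34244/103)(10290/103 − 10050/103) = 8060160/10609.
Government spending = 5 × 34244/103 = 171220/103.
Net change = 9235600/10609 + 8060160/10609 − 171220/103 = -3300/103. The loss equals the DWL triangle ½·5·1320/103.

Net change in total surplus = -3300/103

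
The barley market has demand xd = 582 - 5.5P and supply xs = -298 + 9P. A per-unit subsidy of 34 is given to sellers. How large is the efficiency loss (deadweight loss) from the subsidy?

Deadweight loss = 57222/29

Pre-subsidy: 582 - 5.5P = -298 + 9P gives P* = 1760/29, x* = 7198/29.
With the subsidy, sellers receive Ps = Pb + 34 for each unit, where Pb is the price buyers pay.
Supply in terms of Pb becomes xs = -298 + 9(Pb + 34) = 8 + 9Pb. Setting this equal to demand: 582 - 5.5Pb = 8 + 9Pb, so Pb = 1148/29.
Sellers receive Ps = 1148/29 + 34 = 2134/29; x' = 582 − 5.5·(1148/29) = 10564/29.
The subsidy expands output by 10564/29 − 7198/29 = 3366/29 past the efficient level; on those units the gap between marginal cost and willingness to pay runs from 0 up to 34.
DWL = ½ × 34 × 3366/29 = 57222/29.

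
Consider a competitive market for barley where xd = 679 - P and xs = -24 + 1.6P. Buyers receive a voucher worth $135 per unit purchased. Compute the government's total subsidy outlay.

Pre-subsidy: 679 - P = -24 + 1.6P gives P* = 3515/13, x* = 5312/13.
With the rebate, buyers effectively pay Pb = Ps − 135, where Ps is the price sellers receive.
Demand in terms of Ps becomes xd = 679 − 1(Ps − 135) = 814 - Ps. Setting this equal to supply: 814 - Ps = -24 + 1.6Ps, so Ps = 4190/13.
Buyers pay Pb = 4190/13 − 135 = 2435/13; x' = -24 + 1.6·(4190/13) = 6392/13.
Government outlay = subsidy × quantity = 135 × 6392/13 = 862920/13.

Government cost = 862920/13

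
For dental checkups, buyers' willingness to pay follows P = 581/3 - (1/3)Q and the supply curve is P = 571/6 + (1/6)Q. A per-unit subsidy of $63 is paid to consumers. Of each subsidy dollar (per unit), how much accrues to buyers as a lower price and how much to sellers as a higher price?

Pre-subsidy: 581/3 - (1/3)Q = 571/6 + (1/6)Q gives Q* = 197 and P* = 128.
With the rebate, buyers effectively pay Pb = Ps − 63, where Ps is the price sellers receive.
On the curves, Pb = 581/3 - (1/3)Q and Ps = 571/6 + (1/6)Q; the wedge Ps − Pb = 63 gives 571/6 + (1/6)Q − (581/3 - (1/3)Q) = 63, so Q' = 323.
Then Pb = 581/3 − (1/3)·323 = 86 and Ps = 571/6 + (1/6)·323 = 149.
Buyers' price falls by P* − Pb = 128 − 86 = 42; sellers' price rises by Ps − P* = 149 − 128 = 21.

Buyers gain $42 per unit; sellers gain $21 per unit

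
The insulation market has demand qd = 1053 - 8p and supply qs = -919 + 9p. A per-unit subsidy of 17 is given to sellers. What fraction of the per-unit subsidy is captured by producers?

Pre-subsidy: 1053 - 8p = -919 + 9p gives p* = 116, q* = 125.
With the subsidy, sellers receive ps = pb + 17 for each unit, where pb is the price buyers pay.
Supply in terms of pb becomes qs = -919 + 9(pb + 17) = -766 + 9pb. Setting this equal to demand: 1053 - 8pb = -766 + 9pb, so pb = 107.
Sellers receive ps = 107 + 17 = 124; q' = 1053 − 8·107 = 197.
Buyers' price falls by p* − pb = 116 − 107 = 9; sellers' price rises by ps − p* = 124 − 116 = 8.
So producers capture 8/17 = 8/17 of each unit of subsidy.

Producer share = 8/17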